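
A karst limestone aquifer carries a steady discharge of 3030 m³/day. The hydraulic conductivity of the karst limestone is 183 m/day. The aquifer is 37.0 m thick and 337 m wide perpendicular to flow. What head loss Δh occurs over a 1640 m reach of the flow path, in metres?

2.18

Cross-sectional area A = 337 × 37.0 = 12469 m².
From Q = K·A·i, i = Q / (K·A) = 3030 / (183.0 × 12469) = 0.001328.
Head loss Δh = i · L = 0.001328 × 1640 = 2.178 m.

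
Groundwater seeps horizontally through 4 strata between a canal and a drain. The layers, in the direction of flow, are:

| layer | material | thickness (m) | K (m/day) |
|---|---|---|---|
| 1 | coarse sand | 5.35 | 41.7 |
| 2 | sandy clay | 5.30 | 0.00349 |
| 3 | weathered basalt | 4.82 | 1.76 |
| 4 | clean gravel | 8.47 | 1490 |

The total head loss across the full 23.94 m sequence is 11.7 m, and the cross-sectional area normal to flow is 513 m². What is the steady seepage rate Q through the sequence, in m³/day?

3.94

Flow is perpendicular to layering, so the layers act in series and the equivalent K is the thickness-weighted harmonic mean.
Total thickness L = 5.35 + 5.30 + 4.82 + 8.47 = 23.94 m.
Σ(b_i/K_i) = 5.35/41.7 + 5.30/0.00349 + 4.82/1.76 + 8.47/1490 = 1521 d.
K_eq = L / Σ(b_i/K_i) = 23.94 / 1521 = 0.01573 m/day.
Q = K_eq · A · (Δh/L) = 0.01573 × 513 × (11.7/23.94) = 3.945 m³/day.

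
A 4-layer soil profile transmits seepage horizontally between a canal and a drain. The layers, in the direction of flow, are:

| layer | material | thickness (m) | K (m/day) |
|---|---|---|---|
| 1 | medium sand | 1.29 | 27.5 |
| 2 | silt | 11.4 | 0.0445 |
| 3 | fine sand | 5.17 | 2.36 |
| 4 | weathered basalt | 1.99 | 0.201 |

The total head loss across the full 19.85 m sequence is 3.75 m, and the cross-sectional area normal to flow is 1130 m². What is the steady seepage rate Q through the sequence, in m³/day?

Flow is perpendicular to layering, so the layers act in series and the equivalent K is the thickness-weighted harmonic mean.
Total thickness L = 1.29 + 11.4 + 5.17 + 1.99 = 19.85 m.
Σ(b_i/K_i) = 1.29/27.5 + 11.4/0.0445 + 5.17/2.36 + 1.99/0.201 = 268.3 d.
K_eq = L / Σ(b_i/K_i) = 19.85 / 268.3 = 0.07398 m/day.
Q = K_eq · A · (Δh/L) = 0.07398 × 1130 × (3.75/19.85) = 15.79 m³/day.

15.8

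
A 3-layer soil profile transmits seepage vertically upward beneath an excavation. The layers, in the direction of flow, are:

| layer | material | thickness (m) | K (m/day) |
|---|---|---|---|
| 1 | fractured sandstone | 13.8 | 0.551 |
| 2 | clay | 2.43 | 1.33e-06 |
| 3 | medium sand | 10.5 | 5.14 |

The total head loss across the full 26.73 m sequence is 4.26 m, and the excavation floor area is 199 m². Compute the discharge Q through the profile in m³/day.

0.000464

Flow is perpendicular to layering, so the layers act in series and the equivalent K is the thickness-weighted harmonic mean.
Total thickness L = 13.8 + 2.43 + 10.5 = 26.73 m.
Σ(b_i/K_i) = 13.8/0.551 + 2.43/1.33e-06 + 10.5/5.14 = 1.827e+06 d.
K_eq = L / Σ(b_i/K_i) = 26.73 / 1.827e+06 = 1.463e-05 m/day.
Q = K_eq · A · (Δh/L) = 1.463e-05 × 199 × (4.26/26.73) = 0.0004640 m³/day.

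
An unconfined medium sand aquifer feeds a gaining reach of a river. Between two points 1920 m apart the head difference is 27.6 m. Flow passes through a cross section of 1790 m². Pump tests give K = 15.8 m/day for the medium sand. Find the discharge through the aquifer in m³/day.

407

Hydraulic gradient i = Δh / L = 27.6 / 1920 = 0.01438.
Darcy's law: Q = K · A · i = 15.80 × 1790 × 0.01438 = 406.6 m³/day.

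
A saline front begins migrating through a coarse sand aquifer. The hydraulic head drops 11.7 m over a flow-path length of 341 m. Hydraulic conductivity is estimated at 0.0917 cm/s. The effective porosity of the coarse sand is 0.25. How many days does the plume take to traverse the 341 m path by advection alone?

Convert K: 0.0917 cm/s × 864 = 79.23 m/day.
Hydraulic gradient i = Δh / L = 11.7 / 341 = 0.03431.
Darcy flux q = K · i = 79.23 × 0.03431 = 2.718 m/day.
Seepage velocity v = q / n_e = 2.718 / 0.25 = 10.87 m/day.
Travel time t = L / v = 341 / 10.87 = 31.36 days.

31.4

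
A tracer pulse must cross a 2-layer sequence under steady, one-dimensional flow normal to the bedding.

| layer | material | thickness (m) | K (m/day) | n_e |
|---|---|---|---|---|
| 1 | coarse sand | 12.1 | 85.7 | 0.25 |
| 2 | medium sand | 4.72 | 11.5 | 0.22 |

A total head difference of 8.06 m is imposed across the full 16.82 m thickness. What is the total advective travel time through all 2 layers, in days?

With flow normal to the layers, continuity requires the same specific discharge q through every layer.
Σ(b_i/K_i) = 12.1/85.7 + 4.72/11.5 = 0.5516 d.
q = Δh / Σ(b_i/K_i) = 8.06 / 0.5516 = 14.61 m/day.
In each layer the seepage velocity is v_i = q/n_i, so the layer transit time is t_i = b_i·n_i / q:
  layer 1 (coarse sand): t_1 = 12.1 × 0.25 / 14.61 = 0.2070 d
  layer 2 (medium sand): t_2 = 4.72 × 0.22 / 14.61 = 0.07107 d
Total t = Σ t_i = 0.2781 days.

0.278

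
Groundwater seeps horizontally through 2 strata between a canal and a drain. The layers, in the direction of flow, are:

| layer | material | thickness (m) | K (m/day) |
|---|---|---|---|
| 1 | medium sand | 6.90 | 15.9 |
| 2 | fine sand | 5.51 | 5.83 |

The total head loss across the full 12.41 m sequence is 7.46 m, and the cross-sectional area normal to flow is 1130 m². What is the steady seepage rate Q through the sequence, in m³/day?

6110

Flow is perpendicular to layering, so the layers act in series and the equivalent K is the thickness-weighted harmonic mean.
Total thickness L = 6.90 + 5.51 = 12.41 m.
Σ(b_i/K_i) = 6.90/15.9 + 5.51/5.83 = 1.379 d.
K_eq = L / Σ(b_i/K_i) = 12.41 / 1.379 = 8.999 m/day.
Q = K_eq · A · (Δh/L) = 8.999 × 1130 × (7.46/12.41) = 6113 m³/day.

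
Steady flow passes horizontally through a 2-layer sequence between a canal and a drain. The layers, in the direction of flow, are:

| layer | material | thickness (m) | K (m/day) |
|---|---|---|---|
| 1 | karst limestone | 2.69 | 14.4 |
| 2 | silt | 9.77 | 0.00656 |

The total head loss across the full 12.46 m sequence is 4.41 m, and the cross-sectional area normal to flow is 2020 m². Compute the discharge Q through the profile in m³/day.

5.98

Flow is perpendicular to layering, so the layers act in series and the equivalent K is the thickness-weighted harmonic mean.
Total thickness L = 2.69 + 9.77 = 12.46 m.
Σ(b_i/K_i) = 2.69/14.4 + 9.77/0.00656 = 1490 d.
K_eq = L / Σ(b_i/K_i) = 12.46 / 1490 = 0.008365 m/day.
Q = K_eq · A · (Δh/L) = 0.008365 × 2020 × (4.41/12.46) = 5.981 m³/day.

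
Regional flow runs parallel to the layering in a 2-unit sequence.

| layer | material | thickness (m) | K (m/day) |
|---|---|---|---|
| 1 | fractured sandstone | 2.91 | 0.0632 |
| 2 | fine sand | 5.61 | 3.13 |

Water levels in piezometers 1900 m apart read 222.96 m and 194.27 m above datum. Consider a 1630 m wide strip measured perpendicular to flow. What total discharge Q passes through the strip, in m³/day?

437

Flow is parallel to layering, so each bed carries its own Darcy discharge and the transmissivities add.
Σ(K_i·b_i) = 0.0632×2.91 + 3.13×5.61 = 17.74 m²/day.
Hydraulic gradient i = (222.96 − 194.27) / 1900 = 28.69 / 1900 = 0.01510.
Q = Σ(K_i·b_i) · W · i = 17.74 × 1630 × 0.01510 = 436.7 m³/day.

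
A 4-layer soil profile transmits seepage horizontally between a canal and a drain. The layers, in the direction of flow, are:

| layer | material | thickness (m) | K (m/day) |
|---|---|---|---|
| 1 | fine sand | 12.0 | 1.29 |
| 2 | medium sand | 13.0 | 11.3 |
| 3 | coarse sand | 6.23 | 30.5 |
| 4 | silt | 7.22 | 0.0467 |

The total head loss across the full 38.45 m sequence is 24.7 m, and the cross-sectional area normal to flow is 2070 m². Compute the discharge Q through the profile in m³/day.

309

Flow is perpendicular to layering, so the layers act in series and the equivalent K is the thickness-weighted harmonic mean.
Total thickness L = 12.0 + 13.0 + 6.23 + 7.22 = 38.45 m.
Σ(b_i/K_i) = 12.0/1.29 + 13.0/11.3 + 6.23/30.5 + 7.22/0.0467 = 165.3 d.
K_eq = L / Σ(b_i/K_i) = 38.45 / 165.3 = 0.2327 m/day.
Q = K_eq · A · (Δh/L) = 0.2327 × 2070 × (24.7/38.45) = 309.4 m³/day.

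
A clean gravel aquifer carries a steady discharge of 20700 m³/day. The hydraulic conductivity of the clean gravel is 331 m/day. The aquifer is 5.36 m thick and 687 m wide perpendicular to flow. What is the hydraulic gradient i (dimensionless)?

Cross-sectional area A = 687 × 5.36 = 3682 m².
From Q = K·A·i, i = Q / (K·A) = 20700 / (331.0 × 3682) = 0.01698.

0.0170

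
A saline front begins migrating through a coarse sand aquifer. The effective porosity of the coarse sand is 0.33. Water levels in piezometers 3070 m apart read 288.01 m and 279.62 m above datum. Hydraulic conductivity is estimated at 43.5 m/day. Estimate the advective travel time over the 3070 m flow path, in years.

Hydraulic gradient i = (288.01 − 279.62) / 3070 = 8.39 / 3070 = 0.002733.
Darcy flux q = K · i = 43.50 × 0.002733 = 0.1189 m/day.
Seepage velocity v = q / n_e = 0.1189 / 0.33 = 0.3602 m/day.
Travel time t = L / v = 3070 / 0.3602 = 8522 days = 23.33 years.

23.3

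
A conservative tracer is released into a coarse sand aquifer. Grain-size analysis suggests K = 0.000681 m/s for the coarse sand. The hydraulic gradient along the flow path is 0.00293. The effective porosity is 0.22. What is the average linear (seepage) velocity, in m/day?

0.784

Convert K: 0.000681 m/s × 86400 = 58.84 m/day.
Hydraulic gradient i = 0.00293.
Darcy flux q = K · i = 58.84 × 0.002930 = 0.1724 m/day.
Seepage velocity v = q / n_e = 0.1724 / 0.22 = 0.7836 m/day.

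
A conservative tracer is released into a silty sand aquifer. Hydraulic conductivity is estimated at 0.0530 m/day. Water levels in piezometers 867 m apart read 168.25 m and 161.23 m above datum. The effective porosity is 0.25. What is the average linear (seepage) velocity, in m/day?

Hydraulic gradient i = (168.25 − 161.23) / 867 = 7.02 / 867 = 0.008097.
Darcy flux q = K · i = 0.05300 × 0.008097 = 0.0004291 m/day.
Seepage velocity v = q / n_e = 0.0004291 / 0.25 = 0.001717 m/day.

0.00172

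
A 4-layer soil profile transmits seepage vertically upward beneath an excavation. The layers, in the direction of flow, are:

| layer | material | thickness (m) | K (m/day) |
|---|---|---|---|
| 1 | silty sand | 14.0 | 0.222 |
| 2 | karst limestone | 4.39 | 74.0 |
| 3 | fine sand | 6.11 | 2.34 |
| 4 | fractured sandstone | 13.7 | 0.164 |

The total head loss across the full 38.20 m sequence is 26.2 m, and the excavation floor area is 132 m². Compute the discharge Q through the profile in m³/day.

23.2

Flow is perpendicular to layering, so the layers act in series and the equivalent K is the thickness-weighted harmonic mean.
Total thickness L = 14.0 + 4.39 + 6.11 + 13.7 = 38.20 m.
Σ(b_i/K_i) = 14.0/0.222 + 4.39/74.0 + 6.11/2.34 + 13.7/0.164 = 149.3 d.
K_eq = L / Σ(b_i/K_i) = 38.20 / 149.3 = 0.2559 m/day.
Q = K_eq · A · (Δh/L) = 0.2559 × 132 × (26.2/38.20) = 23.17 m³/day.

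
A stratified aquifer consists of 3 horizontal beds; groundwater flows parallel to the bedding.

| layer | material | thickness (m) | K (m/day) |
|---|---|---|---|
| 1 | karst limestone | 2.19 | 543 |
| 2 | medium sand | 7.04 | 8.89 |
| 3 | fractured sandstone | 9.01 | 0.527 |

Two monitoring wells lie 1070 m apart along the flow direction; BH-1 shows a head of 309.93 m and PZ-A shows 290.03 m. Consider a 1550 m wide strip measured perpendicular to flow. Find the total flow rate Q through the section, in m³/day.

Flow is parallel to layering, so each bed carries its own Darcy discharge and the transmissivities add.
Σ(K_i·b_i) = 543×2.19 + 8.89×7.04 + 0.527×9.01 = 1257 m²/day.
Hydraulic gradient i = (309.93 − 290.03) / 1070 = 19.9 / 1070 = 0.01860.
Q = Σ(K_i·b_i) · W · i = 1257 × 1550 × 0.01860 = 36221 m³/day.

36200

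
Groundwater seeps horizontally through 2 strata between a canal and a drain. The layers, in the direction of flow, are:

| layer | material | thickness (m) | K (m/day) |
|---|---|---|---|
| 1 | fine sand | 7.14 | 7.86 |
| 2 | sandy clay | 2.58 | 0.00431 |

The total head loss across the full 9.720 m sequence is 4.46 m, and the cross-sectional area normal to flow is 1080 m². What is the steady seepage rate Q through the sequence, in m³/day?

8.03

Flow is perpendicular to layering, so the layers act in series and the equivalent K is the thickness-weighted harmonic mean.
Total thickness L = 7.14 + 2.58 = 9.720 m.
Σ(b_i/K_i) = 7.14/7.86 + 2.58/0.00431 = 599.5 d.
K_eq = L / Σ(b_i/K_i) = 9.720 / 599.5 = 0.01621 m/day.
Q = K_eq · A · (Δh/L) = 0.01621 × 1080 × (4.46/9.720) = 8.034 m³/day.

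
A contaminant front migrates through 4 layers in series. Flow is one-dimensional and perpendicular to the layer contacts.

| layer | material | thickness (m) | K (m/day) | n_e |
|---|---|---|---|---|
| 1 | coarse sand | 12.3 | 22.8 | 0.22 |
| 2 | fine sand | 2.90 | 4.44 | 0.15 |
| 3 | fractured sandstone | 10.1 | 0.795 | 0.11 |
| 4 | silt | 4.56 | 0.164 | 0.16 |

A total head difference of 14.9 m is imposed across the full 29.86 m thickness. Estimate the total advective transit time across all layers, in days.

13.9

With flow normal to the layers, continuity requires the same specific discharge q through every layer.
Σ(b_i/K_i) = 12.3/22.8 + 2.90/4.44 + 10.1/0.795 + 4.56/0.164 = 41.70 d.
q = Δh / Σ(b_i/K_i) = 14.9 / 41.70 = 0.3573 m/day.
In each layer the seepage velocity is v_i = q/n_i, so the layer transit time is t_i = b_i·n_i / q:
  layer 1 (coarse sand): t_1 = 12.3 × 0.22 / 0.3573 = 7.574 d
  layer 2 (fine sand): t_2 = 2.90 × 0.15 / 0.3573 = 1.217 d
  layer 3 (fractured sandstone): t_3 = 10.1 × 0.11 / 0.3573 = 3.109 d
  layer 4 (silt): t_4 = 4.56 × 0.16 / 0.3573 = 2.042 d
Total t = Σ t_i = 13.94 days.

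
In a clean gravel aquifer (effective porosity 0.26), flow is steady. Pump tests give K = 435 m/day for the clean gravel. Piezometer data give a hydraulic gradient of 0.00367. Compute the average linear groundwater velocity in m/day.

Hydraulic gradient i = 0.00367.
Darcy flux q = K · i = 435.0 × 0.003670 = 1.596 m/day.
Seepage velocity v = q / n_e = 1.596 / 0.26 = 6.140 m/day.

6.14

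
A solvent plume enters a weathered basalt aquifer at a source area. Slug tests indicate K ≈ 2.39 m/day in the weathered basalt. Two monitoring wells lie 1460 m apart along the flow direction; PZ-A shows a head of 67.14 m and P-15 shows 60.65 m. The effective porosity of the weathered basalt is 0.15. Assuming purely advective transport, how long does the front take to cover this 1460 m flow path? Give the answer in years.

Hydraulic gradient i = (67.14 − 60.65) / 1460 = 6.49 / 1460 = 0.004445.
Darcy flux q = K · i = 2.390 × 0.004445 = 0.01062 m/day.
Seepage velocity v = q / n_e = 0.01062 / 0.15 = 0.07083 m/day.
Travel time t = L / v = 1460 / 0.07083 = 20614 days = 56.44 years.

56.4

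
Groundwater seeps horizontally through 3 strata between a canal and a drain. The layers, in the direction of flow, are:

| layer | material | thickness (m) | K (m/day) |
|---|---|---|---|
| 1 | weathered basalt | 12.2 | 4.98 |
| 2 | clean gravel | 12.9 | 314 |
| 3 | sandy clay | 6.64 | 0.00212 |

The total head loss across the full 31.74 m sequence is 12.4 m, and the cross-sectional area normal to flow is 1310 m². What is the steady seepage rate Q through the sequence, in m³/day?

Flow is perpendicular to layering, so the layers act in series and the equivalent K is the thickness-weighted harmonic mean.
Total thickness L = 12.2 + 12.9 + 6.64 = 31.74 m.
Σ(b_i/K_i) = 12.2/4.98 + 12.9/314 + 6.64/0.00212 = 3135 d.
K_eq = L / Σ(b_i/K_i) = 31.74 / 3135 = 0.01013 m/day.
Q = K_eq · A · (Δh/L) = 0.01013 × 1310 × (12.4/31.74) = 5.182 m³/day.

5.18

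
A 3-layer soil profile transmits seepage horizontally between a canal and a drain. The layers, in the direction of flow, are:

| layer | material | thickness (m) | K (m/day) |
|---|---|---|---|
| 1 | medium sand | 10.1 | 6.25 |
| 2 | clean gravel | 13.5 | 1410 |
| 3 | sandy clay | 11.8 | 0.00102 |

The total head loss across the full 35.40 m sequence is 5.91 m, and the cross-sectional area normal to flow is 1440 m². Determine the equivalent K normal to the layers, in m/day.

Flow is perpendicular to layering, so the layers act in series and the equivalent K is the thickness-weighted harmonic mean.
Total thickness L = 10.1 + 13.5 + 11.8 = 35.40 m.
Σ(b_i/K_i) = 10.1/6.25 + 13.5/1410 + 11.8/0.00102 = 11570 d.
K_eq = L / Σ(b_i/K_i) = 35.40 / 11570 = 0.003060 m/day.

0.00306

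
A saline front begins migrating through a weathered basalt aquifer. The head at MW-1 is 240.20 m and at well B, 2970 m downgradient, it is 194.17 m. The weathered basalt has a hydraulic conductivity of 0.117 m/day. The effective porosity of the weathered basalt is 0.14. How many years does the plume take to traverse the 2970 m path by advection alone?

628

Hydraulic gradient i = (240.20 − 194.17) / 2970 = 46.03 / 2970 = 0.01550.
Darcy flux q = K · i = 0.1170 × 0.01550 = 0.001813 m/day.
Seepage velocity v = q / n_e = 0.001813 / 0.14 = 0.01295 m/day.
Travel time t = L / v = 2970 / 0.01295 = 2.293e+05 days = 627.8 years.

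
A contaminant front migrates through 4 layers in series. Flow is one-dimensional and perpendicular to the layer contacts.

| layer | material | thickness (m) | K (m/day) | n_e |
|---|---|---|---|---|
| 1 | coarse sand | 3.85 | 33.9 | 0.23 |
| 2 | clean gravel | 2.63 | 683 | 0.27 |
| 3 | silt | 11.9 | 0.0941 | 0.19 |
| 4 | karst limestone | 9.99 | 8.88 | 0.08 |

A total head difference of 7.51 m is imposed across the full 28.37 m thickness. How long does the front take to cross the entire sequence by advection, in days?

With flow normal to the layers, continuity requires the same specific discharge q through every layer.
Σ(b_i/K_i) = 3.85/33.9 + 2.63/683 + 11.9/0.0941 + 9.99/8.88 = 127.7 d.
q = Δh / Σ(b_i/K_i) = 7.51 / 127.7 = 0.05881 m/day.
In each layer the seepage velocity is v_i = q/n_i, so the layer transit time is t_i = b_i·n_i / q:
  layer 1 (coarse sand): t_1 = 3.85 × 0.23 / 0.05881 = 15.06 d
  layer 2 (clean gravel): t_2 = 2.63 × 0.27 / 0.05881 = 12.07 d
  layer 3 (silt): t_3 = 11.9 × 0.19 / 0.05881 = 38.45 d
  layer 4 (karst limestone): t_4 = 9.99 × 0.08 / 0.05881 = 13.59 d
Total t = Σ t_i = 79.17 days.

79.2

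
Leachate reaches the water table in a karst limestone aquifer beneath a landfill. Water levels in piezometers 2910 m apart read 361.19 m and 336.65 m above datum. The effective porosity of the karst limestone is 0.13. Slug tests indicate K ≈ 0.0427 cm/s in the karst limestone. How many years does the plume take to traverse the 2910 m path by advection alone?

3.33

Convert K: 0.0427 cm/s × 864 = 36.89 m/day.
Hydraulic gradient i = (361.19 − 336.65) / 2910 = 24.54 / 2910 = 0.008433.
Darcy flux q = K · i = 36.89 × 0.008433 = 0.3111 m/day.
Seepage velocity v = q / n_e = 0.3111 / 0.13 = 2.393 m/day.
Travel time t = L / v = 2910 / 2.393 = 1216 days = 3.329 years.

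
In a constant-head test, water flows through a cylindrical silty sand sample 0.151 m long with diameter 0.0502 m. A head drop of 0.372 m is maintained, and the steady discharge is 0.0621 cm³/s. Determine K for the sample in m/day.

Cross-sectional area A = π·(d/2)² = π × (0.0502/2)² = 0.001979 m².
Convert discharge: 0.0621 cm³/s = 6.210e-08 m³/s.
Darcy's law rearranged: K = Q·L / (A·Δh) = 6.210e-08 × 0.151 / (0.001979 × 0.372) = 1.274e-05 m/s = 1.100 m/day.

1.10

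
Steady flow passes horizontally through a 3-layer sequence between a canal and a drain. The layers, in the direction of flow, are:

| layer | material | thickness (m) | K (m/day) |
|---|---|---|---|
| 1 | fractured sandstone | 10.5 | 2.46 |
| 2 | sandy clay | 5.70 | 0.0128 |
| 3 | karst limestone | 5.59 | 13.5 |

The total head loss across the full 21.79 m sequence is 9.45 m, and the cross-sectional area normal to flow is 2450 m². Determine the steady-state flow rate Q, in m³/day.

Flow is perpendicular to layering, so the layers act in series and the equivalent K is the thickness-weighted harmonic mean.
Total thickness L = 10.5 + 5.70 + 5.59 = 21.79 m.
Σ(b_i/K_i) = 10.5/2.46 + 5.70/0.0128 + 5.59/13.5 = 450.0 d.
K_eq = L / Σ(b_i/K_i) = 21.79 / 450.0 = 0.04842 m/day.
Q = K_eq · A · (Δh/L) = 0.04842 × 2450 × (9.45/21.79) = 51.45 m³/day.

51.5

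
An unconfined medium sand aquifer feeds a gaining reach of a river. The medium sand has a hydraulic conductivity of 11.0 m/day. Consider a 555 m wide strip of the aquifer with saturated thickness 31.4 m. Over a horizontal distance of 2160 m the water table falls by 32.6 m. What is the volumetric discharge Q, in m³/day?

Cross-sectional area A = 555 × 31.4 = 17427 m².
Hydraulic gradient i = Δh / L = 32.6 / 2160 = 0.01509.
Darcy's law: Q = K · A · i = 11.00 × 17427 × 0.01509 = 2893 m³/day.

2890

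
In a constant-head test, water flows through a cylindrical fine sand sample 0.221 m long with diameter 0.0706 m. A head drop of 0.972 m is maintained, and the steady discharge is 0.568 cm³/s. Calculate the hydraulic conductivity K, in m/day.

Cross-sectional area A = π·(d/2)² = π × (0.0706/2)² = 0.003915 m².
Convert discharge: 0.568 cm³/s = 5.680e-07 m³/s.
Darcy's law rearranged: K = Q·L / (A·Δh) = 5.680e-07 × 0.221 / (0.003915 × 0.972) = 3.299e-05 m/s = 2.850 m/day.

2.85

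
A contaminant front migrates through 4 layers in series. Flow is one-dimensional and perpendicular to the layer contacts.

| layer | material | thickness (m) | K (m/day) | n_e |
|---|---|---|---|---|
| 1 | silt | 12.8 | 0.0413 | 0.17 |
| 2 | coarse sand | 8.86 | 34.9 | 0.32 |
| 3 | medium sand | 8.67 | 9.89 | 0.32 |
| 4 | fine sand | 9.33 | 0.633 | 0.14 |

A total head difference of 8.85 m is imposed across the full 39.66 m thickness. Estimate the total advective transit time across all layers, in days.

335

With flow normal to the layers, continuity requires the same specific discharge q through every layer.
Σ(b_i/K_i) = 12.8/0.0413 + 8.86/34.9 + 8.67/9.89 + 9.33/0.633 = 325.8 d.
q = Δh / Σ(b_i/K_i) = 8.85 / 325.8 = 0.02716 m/day.
In each layer the seepage velocity is v_i = q/n_i, so the layer transit time is t_i = b_i·n_i / q:
  layer 1 (silt): t_1 = 12.8 × 0.17 / 0.02716 = 80.11 d
  layer 2 (coarse sand): t_2 = 8.86 × 0.32 / 0.02716 = 104.4 d
  layer 3 (medium sand): t_3 = 8.67 × 0.32 / 0.02716 = 102.1 d
  layer 4 (fine sand): t_4 = 9.33 × 0.14 / 0.02716 = 48.09 d
Total t = Σ t_i = 334.7 days.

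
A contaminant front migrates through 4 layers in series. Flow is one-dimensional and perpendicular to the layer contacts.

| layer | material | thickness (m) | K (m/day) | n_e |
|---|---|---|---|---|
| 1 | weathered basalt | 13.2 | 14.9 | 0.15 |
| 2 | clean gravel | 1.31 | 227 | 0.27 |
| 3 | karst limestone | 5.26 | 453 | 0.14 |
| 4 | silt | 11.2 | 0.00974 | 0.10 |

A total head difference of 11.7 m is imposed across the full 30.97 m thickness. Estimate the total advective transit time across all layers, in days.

With flow normal to the layers, continuity requires the same specific discharge q through every layer.
Σ(b_i/K_i) = 13.2/14.9 + 1.31/227 + 5.26/453 + 11.2/0.00974 = 1151 d.
q = Δh / Σ(b_i/K_i) = 11.7 / 1151 = 0.01017 m/day.
In each layer the seepage velocity is v_i = q/n_i, so the layer transit time is t_i = b_i·n_i / q:
  layer 1 (weathered basalt): t_1 = 13.2 × 0.15 / 0.01017 = 194.8 d
  layer 2 (clean gravel): t_2 = 1.31 × 0.27 / 0.01017 = 34.79 d
  layer 3 (karst limestone): t_3 = 5.26 × 0.14 / 0.01017 = 72.43 d
  layer 4 (silt): t_4 = 11.2 × 0.10 / 0.01017 = 110.2 d
Total t = Σ t_i = 412.1 days.

412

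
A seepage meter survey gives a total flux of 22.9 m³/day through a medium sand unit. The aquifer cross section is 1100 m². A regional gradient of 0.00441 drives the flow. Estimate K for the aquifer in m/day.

4.72

Hydraulic gradient i = 0.00441.
From Q = K·A·i, K = Q / (A·i) = 22.9 / (1100 × 0.004410) = 4.721 m/day.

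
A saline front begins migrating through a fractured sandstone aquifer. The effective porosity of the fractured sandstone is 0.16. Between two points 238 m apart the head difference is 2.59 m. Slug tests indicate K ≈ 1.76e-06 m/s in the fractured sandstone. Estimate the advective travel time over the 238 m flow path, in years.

63.0

Convert K: 1.76e-06 m/s × 86400 = 0.1521 m/day.
Hydraulic gradient i = Δh / L = 2.59 / 238 = 0.01088.
Darcy flux q = K · i = 0.1521 × 0.01088 = 0.001655 m/day.
Seepage velocity v = q / n_e = 0.001655 / 0.16 = 0.01034 m/day.
Travel time t = L / v = 238 / 0.01034 = 23012 days = 63.00 years.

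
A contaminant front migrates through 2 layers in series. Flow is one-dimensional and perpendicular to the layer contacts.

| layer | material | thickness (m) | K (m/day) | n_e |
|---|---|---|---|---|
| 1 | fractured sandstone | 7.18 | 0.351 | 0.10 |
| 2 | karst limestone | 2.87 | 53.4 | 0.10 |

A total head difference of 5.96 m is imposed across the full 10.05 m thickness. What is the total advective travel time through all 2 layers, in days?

With flow normal to the layers, continuity requires the same specific discharge q through every layer.
Σ(b_i/K_i) = 7.18/0.351 + 2.87/53.4 = 20.51 d.
q = Δh / Σ(b_i/K_i) = 5.96 / 20.51 = 0.2906 m/day.
In each layer the seepage velocity is v_i = q/n_i, so the layer transit time is t_i = b_i·n_i / q:
  layer 1 (fractured sandstone): t_1 = 7.18 × 0.10 / 0.2906 = 2.471 d
  layer 2 (karst limestone): t_2 = 2.87 × 0.10 / 0.2906 = 0.9876 d
Total t = Σ t_i = 3.458 days.

3.46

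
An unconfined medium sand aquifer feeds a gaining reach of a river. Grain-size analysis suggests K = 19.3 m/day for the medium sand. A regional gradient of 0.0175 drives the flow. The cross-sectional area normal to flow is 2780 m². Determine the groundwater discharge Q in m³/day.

939

Hydraulic gradient i = 0.0175.
Darcy's law: Q = K · A · i = 19.30 × 2780 × 0.01750 = 938.9 m³/day.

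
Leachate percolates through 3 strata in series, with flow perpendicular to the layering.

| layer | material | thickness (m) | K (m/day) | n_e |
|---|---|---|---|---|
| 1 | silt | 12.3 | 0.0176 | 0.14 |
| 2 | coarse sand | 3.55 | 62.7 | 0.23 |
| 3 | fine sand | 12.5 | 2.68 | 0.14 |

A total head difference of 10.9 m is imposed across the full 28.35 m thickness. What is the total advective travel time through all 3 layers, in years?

With flow normal to the layers, continuity requires the same specific discharge q through every layer.
Σ(b_i/K_i) = 12.3/0.0176 + 3.55/62.7 + 12.5/2.68 = 703.6 d.
q = Δh / Σ(b_i/K_i) = 10.9 / 703.6 = 0.01549 m/day.
In each layer the seepage velocity is v_i = q/n_i, so the layer transit time is t_i = b_i·n_i / q:
  layer 1 (silt): t_1 = 12.3 × 0.14 / 0.01549 = 111.2 d
  layer 2 (coarse sand): t_2 = 3.55 × 0.23 / 0.01549 = 52.70 d
  layer 3 (fine sand): t_3 = 12.5 × 0.14 / 0.01549 = 113.0 d
Total t = Σ t_i = 276.8 days = 0.7579 years.

0.758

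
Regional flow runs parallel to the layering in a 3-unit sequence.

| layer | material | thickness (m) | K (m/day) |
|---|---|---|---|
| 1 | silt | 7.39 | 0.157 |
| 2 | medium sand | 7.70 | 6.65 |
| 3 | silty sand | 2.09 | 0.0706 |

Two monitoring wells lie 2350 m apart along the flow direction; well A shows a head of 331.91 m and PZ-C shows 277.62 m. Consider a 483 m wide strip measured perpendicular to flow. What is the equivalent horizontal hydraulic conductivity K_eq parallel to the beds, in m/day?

Flow is parallel to layering, so each bed carries its own Darcy discharge and the transmissivities add.
Σ(K_i·b_i) = 0.157×7.39 + 6.65×7.70 + 0.0706×2.09 = 52.51 m²/day.
Total thickness b = 17.18 m, so K_eq = Σ(K_i·b_i)/b = 3.057 m/day.

3.06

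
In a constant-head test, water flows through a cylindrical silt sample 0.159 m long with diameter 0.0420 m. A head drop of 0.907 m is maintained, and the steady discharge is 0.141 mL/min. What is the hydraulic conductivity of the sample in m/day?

0.0257

Cross-sectional area A = π·(d/2)² = π × (0.0420/2)² = 0.001385 m².
Convert discharge: 0.141 mL/min = 2.350e-09 m³/s.
Darcy's law rearranged: K = Q·L / (A·Δh) = 2.350e-09 × 0.159 / (0.001385 × 0.907) = 2.974e-07 m/s = 0.02569 m/day.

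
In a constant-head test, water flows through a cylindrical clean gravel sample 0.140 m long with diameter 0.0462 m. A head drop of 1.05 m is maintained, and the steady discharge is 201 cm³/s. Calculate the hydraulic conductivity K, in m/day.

Cross-sectional area A = π·(d/2)² = π × (0.0462/2)² = 0.001676 m².
Convert discharge: 201 cm³/s = 0.0002010 m³/s.
Darcy's law rearranged: K = Q·L / (A·Δh) = 0.0002010 × 0.140 / (0.001676 × 1.05) = 0.01599 m/s = 1381 m/day.

1380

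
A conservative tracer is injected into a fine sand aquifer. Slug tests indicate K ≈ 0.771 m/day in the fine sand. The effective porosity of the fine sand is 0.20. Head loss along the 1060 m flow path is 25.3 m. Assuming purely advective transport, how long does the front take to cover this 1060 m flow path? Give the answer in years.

Hydraulic gradient i = Δh / L = 25.3 / 1060 = 0.02387.
Darcy flux q = K · i = 0.7710 × 0.02387 = 0.01840 m/day.
Seepage velocity v = q / n_e = 0.01840 / 0.20 = 0.09201 m/day.
Travel time t = L / v = 1060 / 0.09201 = 11520 days = 31.54 years.

31.5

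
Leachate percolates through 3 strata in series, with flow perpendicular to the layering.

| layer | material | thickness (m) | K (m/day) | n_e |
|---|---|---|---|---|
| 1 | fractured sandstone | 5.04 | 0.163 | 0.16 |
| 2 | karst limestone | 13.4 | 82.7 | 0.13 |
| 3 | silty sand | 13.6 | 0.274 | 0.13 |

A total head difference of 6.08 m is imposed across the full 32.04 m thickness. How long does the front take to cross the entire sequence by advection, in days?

With flow normal to the layers, continuity requires the same specific discharge q through every layer.
Σ(b_i/K_i) = 5.04/0.163 + 13.4/82.7 + 13.6/0.274 = 80.72 d.
q = Δh / Σ(b_i/K_i) = 6.08 / 80.72 = 0.07532 m/day.
In each layer the seepage velocity is v_i = q/n_i, so the layer transit time is t_i = b_i·n_i / q:
  layer 1 (fractured sandstone): t_1 = 5.04 × 0.16 / 0.07532 = 10.71 d
  layer 2 (karst limestone): t_2 = 13.4 × 0.13 / 0.07532 = 23.13 d
  layer 3 (silty sand): t_3 = 13.6 × 0.13 / 0.07532 = 23.47 d
Total t = Σ t_i = 57.30 days.

57.3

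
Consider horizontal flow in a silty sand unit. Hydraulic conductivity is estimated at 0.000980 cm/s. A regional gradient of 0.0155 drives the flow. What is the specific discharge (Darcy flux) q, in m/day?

0.0131

Convert K: 0.000980 cm/s × 864 = 0.8467 m/day.
Hydraulic gradient i = 0.0155.
Specific discharge q = K · i = 0.8467 × 0.01550 = 0.01312 m/day.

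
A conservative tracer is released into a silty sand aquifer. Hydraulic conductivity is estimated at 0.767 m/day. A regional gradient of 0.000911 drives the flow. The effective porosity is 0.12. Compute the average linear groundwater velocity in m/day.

0.00582

Hydraulic gradient i = 0.000911.
Darcy flux q = K · i = 0.7670 × 0.0009110 = 0.0006987 m/day.
Seepage velocity v = q / n_e = 0.0006987 / 0.12 = 0.005823 m/day.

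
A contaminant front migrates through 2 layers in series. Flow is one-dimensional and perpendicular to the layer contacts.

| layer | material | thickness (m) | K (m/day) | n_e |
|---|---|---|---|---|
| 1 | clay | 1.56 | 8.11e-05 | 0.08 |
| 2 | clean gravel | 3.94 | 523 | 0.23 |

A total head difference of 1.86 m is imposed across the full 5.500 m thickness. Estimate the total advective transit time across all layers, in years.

29.2

With flow normal to the layers, continuity requires the same specific discharge q through every layer.
Σ(b_i/K_i) = 1.56/8.11e-05 + 3.94/523 = 19236 d.
q = Δh / Σ(b_i/K_i) = 1.86 / 19236 = 9.670e-05 m/day.
In each layer the seepage velocity is v_i = q/n_i, so the layer transit time is t_i = b_i·n_i / q:
  layer 1 (clay): t_1 = 1.56 × 0.08 / 9.670e-05 = 1291 d
  layer 2 (clean gravel): t_2 = 3.94 × 0.23 / 9.670e-05 = 9372 d
Total t = Σ t_i = 10662 days = 29.19 years.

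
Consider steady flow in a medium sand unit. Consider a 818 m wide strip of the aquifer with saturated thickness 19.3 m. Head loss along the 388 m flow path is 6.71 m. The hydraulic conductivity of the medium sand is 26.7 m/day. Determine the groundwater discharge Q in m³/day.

Cross-sectional area A = 818 × 19.3 = 15787 m².
Hydraulic gradient i = Δh / L = 6.71 / 388 = 0.01729.
Darcy's law: Q = K · A · i = 26.70 × 15787 × 0.01729 = 7290 m³/day.

7290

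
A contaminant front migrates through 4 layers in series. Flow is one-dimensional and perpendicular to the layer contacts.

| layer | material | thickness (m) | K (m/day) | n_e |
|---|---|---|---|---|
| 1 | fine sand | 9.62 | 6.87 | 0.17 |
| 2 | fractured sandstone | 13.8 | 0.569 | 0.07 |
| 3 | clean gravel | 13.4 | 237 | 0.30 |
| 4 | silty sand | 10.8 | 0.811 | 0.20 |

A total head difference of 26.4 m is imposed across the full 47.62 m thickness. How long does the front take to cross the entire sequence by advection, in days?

13.0

With flow normal to the layers, continuity requires the same specific discharge q through every layer.
Σ(b_i/K_i) = 9.62/6.87 + 13.8/0.569 + 13.4/237 + 10.8/0.811 = 39.03 d.
q = Δh / Σ(b_i/K_i) = 26.4 / 39.03 = 0.6765 m/day.
In each layer the seepage velocity is v_i = q/n_i, so the layer transit time is t_i = b_i·n_i / q:
  layer 1 (fine sand): t_1 = 9.62 × 0.17 / 0.6765 = 2.418 d
  layer 2 (fractured sandstone): t_2 = 13.8 × 0.07 / 0.6765 = 1.428 d
  layer 3 (clean gravel): t_3 = 13.4 × 0.30 / 0.6765 = 5.943 d
  layer 4 (silty sand): t_4 = 10.8 × 0.20 / 0.6765 = 3.193 d
Total t = Σ t_i = 12.98 days.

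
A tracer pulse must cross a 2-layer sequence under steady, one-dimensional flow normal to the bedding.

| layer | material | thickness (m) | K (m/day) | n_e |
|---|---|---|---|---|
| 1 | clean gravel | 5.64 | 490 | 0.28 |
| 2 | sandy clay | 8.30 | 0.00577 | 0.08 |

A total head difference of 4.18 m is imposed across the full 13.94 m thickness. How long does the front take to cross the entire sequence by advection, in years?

2.11

With flow normal to the layers, continuity requires the same specific discharge q through every layer.
Σ(b_i/K_i) = 5.64/490 + 8.30/0.00577 = 1438 d.
q = Δh / Σ(b_i/K_i) = 4.18 / 1438 = 0.002906 m/day.
In each layer the seepage velocity is v_i = q/n_i, so the layer transit time is t_i = b_i·n_i / q:
  layer 1 (clean gravel): t_1 = 5.64 × 0.28 / 0.002906 = 543.5 d
  layer 2 (sandy clay): t_2 = 8.30 × 0.08 / 0.002906 = 228.5 d
Total t = Σ t_i = 772.0 days = 2.114 years.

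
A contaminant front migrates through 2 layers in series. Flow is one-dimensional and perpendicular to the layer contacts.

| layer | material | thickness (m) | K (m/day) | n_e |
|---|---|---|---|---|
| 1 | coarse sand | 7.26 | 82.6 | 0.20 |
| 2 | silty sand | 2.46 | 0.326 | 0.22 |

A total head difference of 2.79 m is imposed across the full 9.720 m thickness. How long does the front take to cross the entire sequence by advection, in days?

5.45

With flow normal to the layers, continuity requires the same specific discharge q through every layer.
Σ(b_i/K_i) = 7.26/82.6 + 2.46/0.326 = 7.634 d.
q = Δh / Σ(b_i/K_i) = 2.79 / 7.634 = 0.3655 m/day.
In each layer the seepage velocity is v_i = q/n_i, so the layer transit time is t_i = b_i·n_i / q:
  layer 1 (coarse sand): t_1 = 7.26 × 0.20 / 0.3655 = 3.973 d
  layer 2 (silty sand): t_2 = 2.46 × 0.22 / 0.3655 = 1.481 d
Total t = Σ t_i = 5.454 days.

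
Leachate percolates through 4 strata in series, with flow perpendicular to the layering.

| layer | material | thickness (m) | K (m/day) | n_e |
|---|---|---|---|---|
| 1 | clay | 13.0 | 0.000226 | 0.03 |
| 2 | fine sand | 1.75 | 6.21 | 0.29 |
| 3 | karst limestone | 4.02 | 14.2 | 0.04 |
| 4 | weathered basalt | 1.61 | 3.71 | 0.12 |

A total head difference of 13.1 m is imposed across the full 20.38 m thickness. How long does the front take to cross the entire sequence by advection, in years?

With flow normal to the layers, continuity requires the same specific discharge q through every layer.
Σ(b_i/K_i) = 13.0/0.000226 + 1.75/6.21 + 4.02/14.2 + 1.61/3.71 = 57523 d.
q = Δh / Σ(b_i/K_i) = 13.1 / 57523 = 0.0002277 m/day.
In each layer the seepage velocity is v_i = q/n_i, so the layer transit time is t_i = b_i·n_i / q:
  layer 1 (clay): t_1 = 13.0 × 0.03 / 0.0002277 = 1713 d
  layer 2 (fine sand): t_2 = 1.75 × 0.29 / 0.0002277 = 2228 d
  layer 3 (karst limestone): t_3 = 4.02 × 0.04 / 0.0002277 = 706.1 d
  layer 4 (weathered basalt): t_4 = 1.61 × 0.12 / 0.0002277 = 848.4 d
Total t = Σ t_i = 5495 days = 15.05 years.

15.0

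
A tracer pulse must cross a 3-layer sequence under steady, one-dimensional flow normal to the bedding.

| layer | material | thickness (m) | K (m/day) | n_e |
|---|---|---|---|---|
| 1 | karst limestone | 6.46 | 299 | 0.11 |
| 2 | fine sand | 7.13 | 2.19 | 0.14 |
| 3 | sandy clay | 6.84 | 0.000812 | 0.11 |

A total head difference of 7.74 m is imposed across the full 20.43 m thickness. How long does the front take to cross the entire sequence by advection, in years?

With flow normal to the layers, continuity requires the same specific discharge q through every layer.
Σ(b_i/K_i) = 6.46/299 + 7.13/2.19 + 6.84/0.000812 = 8427 d.
q = Δh / Σ(b_i/K_i) = 7.74 / 8427 = 0.0009185 m/day.
In each layer the seepage velocity is v_i = q/n_i, so the layer transit time is t_i = b_i·n_i / q:
  layer 1 (karst limestone): t_1 = 6.46 × 0.11 / 0.0009185 = 773.7 d
  layer 2 (fine sand): t_2 = 7.13 × 0.14 / 0.0009185 = 1087 d
  layer 3 (sandy clay): t_3 = 6.84 × 0.11 / 0.0009185 = 819.2 d
Total t = Σ t_i = 2680 days = 7.336 years.

7.34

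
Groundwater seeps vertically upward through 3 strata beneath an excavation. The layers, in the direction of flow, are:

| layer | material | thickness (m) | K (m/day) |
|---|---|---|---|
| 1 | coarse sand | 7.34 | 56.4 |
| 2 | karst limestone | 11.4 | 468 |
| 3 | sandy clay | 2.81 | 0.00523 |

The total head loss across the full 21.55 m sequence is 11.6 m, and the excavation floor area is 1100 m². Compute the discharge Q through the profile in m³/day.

Flow is perpendicular to layering, so the layers act in series and the equivalent K is the thickness-weighted harmonic mean.
Total thickness L = 7.34 + 11.4 + 2.81 = 21.55 m.
Σ(b_i/K_i) = 7.34/56.4 + 11.4/468 + 2.81/0.00523 = 537.4 d.
K_eq = L / Σ(b_i/K_i) = 21.55 / 537.4 = 0.04010 m/day.
Q = K_eq · A · (Δh/L) = 0.04010 × 1100 × (11.6/21.55) = 23.74 m³/day.

23.7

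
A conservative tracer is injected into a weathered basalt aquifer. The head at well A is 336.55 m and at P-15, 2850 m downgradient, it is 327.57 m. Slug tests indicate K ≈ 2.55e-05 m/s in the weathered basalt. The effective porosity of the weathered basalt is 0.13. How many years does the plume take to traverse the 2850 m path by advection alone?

Convert K: 2.55e-05 m/s × 86400 = 2.203 m/day.
Hydraulic gradient i = (336.55 − 327.57) / 2850 = 8.98 / 2850 = 0.003151.
Darcy flux q = K · i = 2.203 × 0.003151 = 0.006942 m/day.
Seepage velocity v = q / n_e = 0.006942 / 0.13 = 0.05340 m/day.
Travel time t = L / v = 2850 / 0.05340 = 53371 days = 146.1 years.

146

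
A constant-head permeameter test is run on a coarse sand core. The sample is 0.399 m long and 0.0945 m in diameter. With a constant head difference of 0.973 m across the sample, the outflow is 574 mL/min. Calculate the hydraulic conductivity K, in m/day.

Cross-sectional area A = π·(d/2)² = π × (0.0945/2)² = 0.007014 m².
Convert discharge: 574 mL/min = 9.567e-06 m³/s.
Darcy's law rearranged: K = Q·L / (A·Δh) = 9.567e-06 × 0.399 / (0.007014 × 0.973) = 0.0005593 m/s = 48.33 m/day.

48.3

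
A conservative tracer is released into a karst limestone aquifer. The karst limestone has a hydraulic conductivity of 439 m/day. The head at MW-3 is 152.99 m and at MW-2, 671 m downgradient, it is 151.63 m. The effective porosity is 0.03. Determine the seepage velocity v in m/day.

Hydraulic gradient i = (152.99 − 151.63) / 671 = 1.36 / 671 = 0.002027.
Darcy flux q = K · i = 439.0 × 0.002027 = 0.8898 m/day.
Seepage velocity v = q / n_e = 0.8898 / 0.03 = 29.66 m/day.

29.7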